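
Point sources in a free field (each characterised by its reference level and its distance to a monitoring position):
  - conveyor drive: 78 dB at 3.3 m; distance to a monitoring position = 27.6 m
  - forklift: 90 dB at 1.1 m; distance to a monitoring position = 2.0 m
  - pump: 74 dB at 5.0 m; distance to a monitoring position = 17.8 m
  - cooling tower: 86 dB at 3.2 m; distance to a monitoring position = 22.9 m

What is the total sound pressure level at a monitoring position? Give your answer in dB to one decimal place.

First find each source's level at the receiver (point-source: −20·log₁₀(r/r_ref)), then combine on an intensity basis.
conveyor drive: 78 − 20·log₁₀(27.6/3.3) = 78 − 18.45 = 59.55 dB.
forklift: 90 − 20·log₁₀(2.0/1.1) = 90 − 5.19 = 84.81 dB.
pump: 74 − 20·log₁₀(17.8/5.0) = 74 − 11.03 = 62.97 dB.
cooling tower: 86 − 20·log₁₀(22.9/3.2) = 86 − 17.09 = 68.91 dB.
Σ 10^(L/10) = 3.132e+08 → L_total = 10·log₁₀(3.132e+08) = 84.96 dB.

85.0 dB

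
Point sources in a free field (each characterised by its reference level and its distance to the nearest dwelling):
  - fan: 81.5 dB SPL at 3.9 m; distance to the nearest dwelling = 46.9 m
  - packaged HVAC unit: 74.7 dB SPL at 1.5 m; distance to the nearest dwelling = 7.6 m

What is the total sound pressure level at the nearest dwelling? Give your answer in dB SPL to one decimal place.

63.3 dB SPL

First find each source's level at the receiver (point-source: −20·log₁₀(r/r_ref)), then combine on an intensity basis.
fan: 81.5 − 20·log₁₀(46.9/3.9) = 81.5 − 21.60 = 59.90 dB SPL.
packaged HVAC unit: 74.7 − 20·log₁₀(7.6/1.5) = 74.7 − 14.09 = 60.61 dB SPL.
Σ 10^(L/10) = 2.126e+06 → L_total = 10·log₁₀(2.126e+06) = 63.28 dB SPL.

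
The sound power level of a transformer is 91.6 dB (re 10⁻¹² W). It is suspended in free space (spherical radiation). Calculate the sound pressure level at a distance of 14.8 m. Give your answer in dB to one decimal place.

The power spreads over a sphere of area 4π·r², so L_p = L_w − 10·log₁₀(4π·r²).
4π·r² = 2753 m², 10·log₁₀ of that is 34.397 dB.
L_p = 91.6 − 34.397 = 57.20 dB.

57.2 dB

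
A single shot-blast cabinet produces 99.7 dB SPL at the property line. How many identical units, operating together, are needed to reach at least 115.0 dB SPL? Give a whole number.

34

N identical sources give L₁ + 10·log₁₀ N, so require 10·log₁₀ N ≥ 115.0 − 99.7 = 15.3 dB.
N ≥ 10^(15.3/10) = 33.884, so N = 34.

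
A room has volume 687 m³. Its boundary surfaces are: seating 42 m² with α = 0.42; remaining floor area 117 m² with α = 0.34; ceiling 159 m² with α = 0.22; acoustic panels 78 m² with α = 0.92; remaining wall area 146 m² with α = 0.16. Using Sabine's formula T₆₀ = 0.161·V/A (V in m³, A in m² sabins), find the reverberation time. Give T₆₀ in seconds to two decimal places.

Total absorption A = 42·0.42 + 117·0.34 + 159·0.22 + 78·0.92 + 146·0.16 = 187.52 m² sabins.
T₆₀ = 0.161 × 687 / 187.52 = 0.590 s.

0.59 s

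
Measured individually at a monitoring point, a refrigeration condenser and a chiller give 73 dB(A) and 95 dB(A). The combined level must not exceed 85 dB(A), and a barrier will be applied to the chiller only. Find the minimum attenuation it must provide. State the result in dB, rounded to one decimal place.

10.3 dB

The untreated sources together contribute 10^(73/10) = 1.995e+07, i.e. 73.00 dB(A).
The limit corresponds to 10^(85/10) = 3.162e+08; subtracting the fixed part leaves 2.963e+08 for the chiller, i.e. 84.72 dB(A).
So the chiller must be reduced from 95 to 84.72 dB(A): IL = 10.28 dB.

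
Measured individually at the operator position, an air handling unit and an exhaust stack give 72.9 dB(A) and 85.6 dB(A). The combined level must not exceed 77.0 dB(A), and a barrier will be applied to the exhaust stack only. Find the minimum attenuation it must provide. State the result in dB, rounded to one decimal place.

Everything except the exhaust stack sums to 10^(72.9/10) = 1.950e+07 in linear terms, 72.90 dB(A).
To meet 77.0 dB(A) overall, the treated exhaust stack may contribute at most 10^(77.0/10) − 1.950e+07 = 3.062e+07, i.e. 74.86 dB(A).
Required insertion loss = 85.6 − 74.86 = 10.74 dB.

10.7 dB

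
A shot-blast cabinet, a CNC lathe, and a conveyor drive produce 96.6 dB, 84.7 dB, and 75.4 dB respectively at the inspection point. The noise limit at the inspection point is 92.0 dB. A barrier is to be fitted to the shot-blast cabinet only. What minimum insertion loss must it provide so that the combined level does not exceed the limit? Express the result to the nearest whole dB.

6 dB

Everything except the shot-blast cabinet sums to 10^(84.7/10) + 10^(75.4/10) = 3.298e+08 in linear terms, 85.18 dB.
The limit corresponds to 10^(92.0/10) = 1.585e+09; subtracting the fixed part leaves 1.255e+09 for the shot-blast cabinet, i.e. 90.99 dB.
So the shot-blast cabinet must be reduced from 96.6 to 90.99 dB: IL = 5.61 dB.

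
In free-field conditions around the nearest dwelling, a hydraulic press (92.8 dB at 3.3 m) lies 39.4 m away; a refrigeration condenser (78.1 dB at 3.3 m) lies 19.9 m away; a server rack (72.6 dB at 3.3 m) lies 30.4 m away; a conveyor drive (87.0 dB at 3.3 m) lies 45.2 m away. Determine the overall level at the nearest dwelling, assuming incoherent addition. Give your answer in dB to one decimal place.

72.6 dB

Apply inverse-square spreading to bring every level to the receiver, then sum 10^(L/10).
hydraulic press: 92.8 − 20·log₁₀(39.4/3.3) = 92.8 − 21.54 = 71.26 dB.
refrigeration condenser: 78.1 − 20·log₁₀(19.9/3.3) = 78.1 − 15.61 = 62.49 dB.
server rack: 72.6 − 20·log₁₀(30.4/3.3) = 72.6 − 19.29 = 53.31 dB.
conveyor drive: 87.0 − 20·log₁₀(45.2/3.3) = 87.0 − 22.73 = 64.27 dB.
Σ 10^(L/10) = 1.803e+07 → L_total = 10·log₁₀(1.803e+07) = 72.56 dB.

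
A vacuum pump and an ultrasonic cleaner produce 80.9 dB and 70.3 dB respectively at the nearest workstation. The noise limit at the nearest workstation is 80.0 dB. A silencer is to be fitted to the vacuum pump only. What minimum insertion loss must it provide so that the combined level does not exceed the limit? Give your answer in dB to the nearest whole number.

1 dB

Fixed contribution from the other source: Σ 10^(L/10) = 10^(70.3/10) = 1.072e+07 (70.30 dB).
The limit corresponds to 10^(80.0/10) = 1.000e+08; subtracting the fixed part leaves 8.928e+07 for the vacuum pump, i.e. 79.51 dB.
So the vacuum pump must be reduced from 80.9 to 79.51 dB: IL = 1.39 dB.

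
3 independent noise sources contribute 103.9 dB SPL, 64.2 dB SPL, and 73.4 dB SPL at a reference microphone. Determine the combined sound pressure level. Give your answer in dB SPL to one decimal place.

103.9 dB SPL

Incoherent sources combine by intensity addition: L_total = 10·log₁₀(Σ 10^(L_i/10)).
Σ 10^(L/10) = 10^(103.9/10) + 10^(64.2/10) + 10^(73.4/10) = 2.457e+10.
L_total = 10·log₁₀(2.457e+10) = 103.90 dB SPL.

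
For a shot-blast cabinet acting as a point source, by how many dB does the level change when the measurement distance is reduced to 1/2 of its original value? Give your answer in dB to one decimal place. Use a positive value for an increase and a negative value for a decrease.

+6.0 dB

A point source loses 6 dB per doubling of distance; generally ΔL = −20·log₁₀(r₂/r₁).
ΔL = −20·log₁₀(0.5) = +6.02 dB.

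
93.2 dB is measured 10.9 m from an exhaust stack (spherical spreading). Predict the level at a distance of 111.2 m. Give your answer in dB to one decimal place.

Spherical spreading from a point source gives a 20·log₁₀(r₂/r₁) drop.
L₂ = 93.2 − 20·log₁₀(111.2/10.9) = 93.2 − 20.174 = 73.03 dB.

73.0 dB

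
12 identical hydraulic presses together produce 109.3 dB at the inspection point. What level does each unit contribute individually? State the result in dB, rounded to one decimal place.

Dividing the total intensity by 12 lowers the level by 10·log₁₀ 12 = 10.792 dB: L₁ = 109.3 − 10.792.

98.5 dB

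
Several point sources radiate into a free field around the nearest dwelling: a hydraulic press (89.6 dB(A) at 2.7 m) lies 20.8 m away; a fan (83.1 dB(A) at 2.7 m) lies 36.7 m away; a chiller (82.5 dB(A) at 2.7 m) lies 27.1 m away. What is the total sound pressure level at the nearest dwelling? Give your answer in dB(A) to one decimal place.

First find each source's level at the receiver (point-source: −20·log₁₀(r/r_ref)), then combine on an intensity basis.
hydraulic press: 89.6 − 20·log₁₀(20.8/2.7) = 89.6 − 17.73 = 71.87 dB(A).
fan: 83.1 − 20·log₁₀(36.7/2.7) = 83.1 − 22.67 = 60.43 dB(A).
chiller: 82.5 − 20·log₁₀(27.1/2.7) = 82.5 − 20.03 = 62.47 dB(A).
Σ 10^(L/10) = 1.824e+07 → L_total = 10·log₁₀(1.824e+07) = 72.61 dB(A).

72.6 dB(A)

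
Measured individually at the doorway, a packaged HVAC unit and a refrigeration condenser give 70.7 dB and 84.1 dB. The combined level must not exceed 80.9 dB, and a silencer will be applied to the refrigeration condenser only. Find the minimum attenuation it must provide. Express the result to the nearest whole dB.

Everything except the refrigeration condenser sums to 10^(70.7/10) = 1.175e+07 in linear terms, 70.70 dB.
The limit corresponds to 10^(80.9/10) = 1.230e+08; subtracting the fixed part leaves 1.113e+08 for the refrigeration condenser, i.e. 80.46 dB.
So the refrigeration condenser must be reduced from 84.1 to 80.46 dB: IL = 3.64 dB.

4 dB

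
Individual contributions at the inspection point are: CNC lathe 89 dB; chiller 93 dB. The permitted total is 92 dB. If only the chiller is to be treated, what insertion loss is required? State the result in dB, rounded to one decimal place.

The untreated sources together contribute 10^(89/10) = 7.943e+08, i.e. 89.00 dB.
To meet 92 dB overall, the treated chiller may contribute at most 10^(92/10) − 7.943e+08 = 7.906e+08, i.e. 88.98 dB.
Required insertion loss = 93 − 88.98 = 4.02 dB.

4.0 dB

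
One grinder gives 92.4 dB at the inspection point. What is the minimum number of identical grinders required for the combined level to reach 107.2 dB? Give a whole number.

The shortfall is 107.2 − 92.4 = 14.8 dB, and N units add 10·log₁₀ N, so need 10·log₁₀ N ≥ 14.8.
N ≥ 10^(14.8/10) = 30.200, so N = 31.

31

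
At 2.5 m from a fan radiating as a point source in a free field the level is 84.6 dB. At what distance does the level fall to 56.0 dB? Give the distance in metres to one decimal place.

For a point source L₁ − L₂ = 20·log₁₀(r₂/r₁), so r₂ = r₁·10^((L₁−L₂)/20).
r₂ = 2.5·10^((84.6−56.0)/20) = 2.5·10^(28.6/20) = 67.29 m.

67.3 m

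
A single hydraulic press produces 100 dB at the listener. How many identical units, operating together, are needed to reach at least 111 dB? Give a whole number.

13

The shortfall is 111 − 100 = 11.0 dB, and N units add 10·log₁₀ N, so need 10·log₁₀ N ≥ 11.0.
N ≥ 10^(11.0/10) = 12.589, so N = 13.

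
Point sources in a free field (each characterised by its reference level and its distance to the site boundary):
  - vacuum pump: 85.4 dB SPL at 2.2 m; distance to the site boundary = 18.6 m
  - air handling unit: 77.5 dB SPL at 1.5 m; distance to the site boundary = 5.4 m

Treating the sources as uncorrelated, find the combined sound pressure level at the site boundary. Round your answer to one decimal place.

Apply inverse-square spreading to bring every level to the receiver, then sum 10^(L/10).
vacuum pump: 85.4 − 20·log₁₀(18.6/2.2) = 85.4 − 18.54 = 66.86 dB SPL.
air handling unit: 77.5 − 20·log₁₀(5.4/1.5) = 77.5 − 11.13 = 66.37 dB SPL.
Σ 10^(L/10) = 9.190e+06 → L_total = 10·log₁₀(9.190e+06) = 69.63 dB SPL.

69.6 dB SPL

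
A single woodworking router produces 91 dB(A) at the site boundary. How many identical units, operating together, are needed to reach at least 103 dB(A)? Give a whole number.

16

Need L₁ + 10·log₁₀ N ≥ 103, i.e. log₁₀ N ≥ 1.20.
N ≥ 10^(12.0/10) = 15.849, so N = 16.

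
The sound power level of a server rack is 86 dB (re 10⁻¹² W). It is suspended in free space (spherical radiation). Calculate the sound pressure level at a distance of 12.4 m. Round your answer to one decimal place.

53.1 dB

The power spreads over a sphere of area 4π·r², so L_p = L_w − 10·log₁₀(4π·r²).
4π·r² = 1932 m², 10·log₁₀ of that is 32.861 dB.
L_p = 86 − 32.861 = 53.14 dB.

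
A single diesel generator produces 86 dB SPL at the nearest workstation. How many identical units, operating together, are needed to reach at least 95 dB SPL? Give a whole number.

8

The shortfall is 95 − 86 = 9.0 dB, and N units add 10·log₁₀ N, so need 10·log₁₀ N ≥ 9.0.
N ≥ 10^(9.0/10) = 7.943, so N = 8.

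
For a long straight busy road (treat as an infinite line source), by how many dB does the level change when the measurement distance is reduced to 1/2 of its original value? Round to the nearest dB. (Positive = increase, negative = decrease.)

A line source loses 3 dB per doubling of distance; generally ΔL = −10·log₁₀(r₂/r₁).
ΔL = −10·log₁₀(0.5) = +3.01 dB.

+3 dB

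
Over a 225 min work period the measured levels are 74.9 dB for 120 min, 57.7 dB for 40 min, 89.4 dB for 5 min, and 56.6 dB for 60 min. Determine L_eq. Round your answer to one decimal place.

L_eq = 10·log₁₀[(1/T)·Σ tᵢ·10^(Lᵢ/10)] with T = 225 min.
Σ tᵢ·10^(Lᵢ/10) = 120·10^(74.9/10) + 40·10^(57.7/10) + 5·10^(89.4/10) + 60·10^(56.6/10) = 8.114e+09.
L_eq = 10·log₁₀(8.114e+09/225) = 75.57 dB.

75.6 dB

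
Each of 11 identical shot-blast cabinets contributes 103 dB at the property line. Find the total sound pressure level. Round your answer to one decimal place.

L_total = L₁ + 10·log₁₀ N for N identical incoherent sources.
L_total = 103 + 10·log₁₀(11) = 103 + 10.414 = 113.41 dB.

113.4 dB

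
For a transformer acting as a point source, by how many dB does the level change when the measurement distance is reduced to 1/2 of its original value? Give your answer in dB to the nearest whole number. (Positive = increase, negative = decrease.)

Point-source spreading: ΔL = −20·log₁₀(r₂/r₁).
ΔL = −20·log₁₀(0.5) = +6.02 dB.

+6 dB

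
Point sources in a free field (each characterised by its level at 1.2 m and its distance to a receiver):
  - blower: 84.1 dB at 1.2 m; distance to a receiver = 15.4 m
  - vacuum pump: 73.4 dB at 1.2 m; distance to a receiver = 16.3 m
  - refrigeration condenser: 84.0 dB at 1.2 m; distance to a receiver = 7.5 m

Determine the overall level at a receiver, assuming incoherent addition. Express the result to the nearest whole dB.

Propagate each source to the receiver with L = L_ref − 20·log₁₀(r/r_ref), then add intensities.
blower: 84.1 − 20·log₁₀(15.4/1.2) = 84.1 − 22.17 = 61.93 dB.
vacuum pump: 73.4 − 20·log₁₀(16.3/1.2) = 73.4 − 22.66 = 50.74 dB.
refrigeration condenser: 84.0 − 20·log₁₀(7.5/1.2) = 84.0 − 15.92 = 68.08 dB.
Σ 10^(L/10) = 8.110e+06 → L_total = 10·log₁₀(8.110e+06) = 69.09 dB.

69 dB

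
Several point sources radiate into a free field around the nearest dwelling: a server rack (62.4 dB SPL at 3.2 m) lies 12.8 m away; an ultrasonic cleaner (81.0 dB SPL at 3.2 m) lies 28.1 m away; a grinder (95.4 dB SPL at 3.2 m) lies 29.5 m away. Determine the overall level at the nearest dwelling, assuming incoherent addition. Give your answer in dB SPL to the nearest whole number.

First find each source's level at the receiver (point-source: −20·log₁₀(r/r_ref)), then combine on an intensity basis.
server rack: 62.4 − 20·log₁₀(12.8/3.2) = 62.4 − 12.04 = 50.36 dB SPL.
ultrasonic cleaner: 81.0 − 20·log₁₀(28.1/3.2) = 81.0 − 18.87 = 62.13 dB SPL.
grinder: 95.4 − 20·log₁₀(29.5/3.2) = 95.4 − 19.29 = 76.11 dB SPL.
Σ 10^(L/10) = 4.254e+07 → L_total = 10·log₁₀(4.254e+07) = 76.29 dB SPL.

76 dB SPL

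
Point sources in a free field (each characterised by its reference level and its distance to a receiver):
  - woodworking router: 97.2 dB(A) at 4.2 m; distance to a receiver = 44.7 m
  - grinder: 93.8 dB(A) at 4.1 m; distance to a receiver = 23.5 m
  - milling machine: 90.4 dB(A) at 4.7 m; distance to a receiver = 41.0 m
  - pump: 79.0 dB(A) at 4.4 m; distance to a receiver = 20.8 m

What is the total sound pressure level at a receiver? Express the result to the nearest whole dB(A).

81 dB(A)

Propagate each source to the receiver with L = L_ref − 20·log₁₀(r/r_ref), then add intensities.
woodworking router: 97.2 − 20·log₁₀(44.7/4.2) = 97.2 − 20.54 = 76.66 dB(A).
grinder: 93.8 − 20·log₁₀(23.5/4.1) = 93.8 − 15.17 = 78.63 dB(A).
milling machine: 90.4 − 20·log₁₀(41.0/4.7) = 90.4 − 18.81 = 71.59 dB(A).
pump: 79.0 − 20·log₁₀(20.8/4.4) = 79.0 − 13.49 = 65.51 dB(A).
Σ 10^(L/10) = 1.373e+08 → L_total = 10·log₁₀(1.373e+08) = 81.38 dB(A).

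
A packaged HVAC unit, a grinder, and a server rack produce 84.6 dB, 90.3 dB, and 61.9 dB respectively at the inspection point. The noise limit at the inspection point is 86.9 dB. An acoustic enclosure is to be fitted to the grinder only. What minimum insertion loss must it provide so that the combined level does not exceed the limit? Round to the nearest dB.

7 dB

Everything except the grinder sums to 10^(84.6/10) + 10^(61.9/10) = 2.900e+08 in linear terms, 84.62 dB.
To meet 86.9 dB overall, the treated grinder may contribute at most 10^(86.9/10) − 2.900e+08 = 1.998e+08, i.e. 83.01 dB.
So the grinder must be reduced from 90.3 to 83.01 dB: IL = 7.29 dB.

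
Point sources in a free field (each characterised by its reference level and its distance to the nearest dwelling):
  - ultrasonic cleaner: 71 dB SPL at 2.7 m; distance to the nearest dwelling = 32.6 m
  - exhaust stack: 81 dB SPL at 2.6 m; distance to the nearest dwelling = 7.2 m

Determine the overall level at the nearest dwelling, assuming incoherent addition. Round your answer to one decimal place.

72.2 dB SPL

First find each source's level at the receiver (point-source: −20·log₁₀(r/r_ref)), then combine on an intensity basis.
ultrasonic cleaner: 71 − 20·log₁₀(32.6/2.7) = 71 − 21.64 = 49.36 dB SPL.
exhaust stack: 81 − 20·log₁₀(7.2/2.6) = 81 − 8.85 = 72.15 dB SPL.
Σ 10^(L/10) = 1.650e+07 → L_total = 10·log₁₀(1.650e+07) = 72.18 dB SPL.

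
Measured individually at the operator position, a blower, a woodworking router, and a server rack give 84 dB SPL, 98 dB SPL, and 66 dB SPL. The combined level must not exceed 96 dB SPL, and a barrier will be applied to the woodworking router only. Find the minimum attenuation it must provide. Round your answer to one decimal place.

The untreated sources together contribute 10^(84/10) + 10^(66/10) = 2.552e+08, i.e. 84.07 dB SPL.
To meet 96 dB SPL overall, the treated woodworking router may contribute at most 10^(96/10) − 2.552e+08 = 3.726e+09, i.e. 95.71 dB SPL.
Required insertion loss = 98 − 95.71 = 2.29 dB.

2.3 dB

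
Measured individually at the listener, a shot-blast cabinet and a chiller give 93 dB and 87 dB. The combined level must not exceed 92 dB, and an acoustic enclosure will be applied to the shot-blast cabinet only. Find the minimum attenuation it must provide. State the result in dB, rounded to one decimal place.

Everything except the shot-blast cabinet sums to 10^(87/10) = 5.012e+08 in linear terms, 87.00 dB.
The limit corresponds to 10^(92/10) = 1.585e+09; subtracting the fixed part leaves 1.084e+09 for the shot-blast cabinet, i.e. 90.35 dB.
Required insertion loss = 93 − 90.35 = 2.65 dB.

2.7 dB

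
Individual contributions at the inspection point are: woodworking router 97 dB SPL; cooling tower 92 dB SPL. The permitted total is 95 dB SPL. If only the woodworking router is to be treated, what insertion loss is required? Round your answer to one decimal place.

5.0 dB

The untreated sources together contribute 10^(92/10) = 1.585e+09, i.e. 92.00 dB SPL.
The limit corresponds to 10^(95/10) = 3.162e+09; subtracting the fixed part leaves 1.577e+09 for the woodworking router, i.e. 91.98 dB SPL.
Required insertion loss = 97 − 91.98 = 5.02 dB.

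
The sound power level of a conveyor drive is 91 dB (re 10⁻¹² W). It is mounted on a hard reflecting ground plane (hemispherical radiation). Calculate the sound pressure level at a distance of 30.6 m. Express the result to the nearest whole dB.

The power spreads over a hemisphere of area 2π·r², so L_p = L_w − 10·log₁₀(2π·r²).
2π·r² = 5883 m², 10·log₁₀ of that is 37.696 dB.
L_p = 91 − 37.696 = 53.30 dB.

53 dB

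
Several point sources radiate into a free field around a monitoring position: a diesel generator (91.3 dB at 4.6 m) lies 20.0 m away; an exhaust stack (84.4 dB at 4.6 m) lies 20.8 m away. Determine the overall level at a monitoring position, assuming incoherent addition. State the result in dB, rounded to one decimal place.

Apply inverse-square spreading to bring every level to the receiver, then sum 10^(L/10).
diesel generator: 91.3 − 20·log₁₀(20.0/4.6) = 91.3 − 12.77 = 78.53 dB.
exhaust stack: 84.4 − 20·log₁₀(20.8/4.6) = 84.4 − 13.11 = 71.29 dB.
Σ 10^(L/10) = 8.483e+07 → L_total = 10·log₁₀(8.483e+07) = 79.29 dB.

79.3 dB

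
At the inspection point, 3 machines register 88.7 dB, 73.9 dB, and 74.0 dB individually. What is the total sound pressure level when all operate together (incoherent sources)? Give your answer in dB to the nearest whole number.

89 dB

Incoherent sources combine by intensity addition: L_total = 10·log₁₀(Σ 10^(L_i/10)).
Σ 10^(L/10) = 10^(88.7/10) + 10^(73.9/10) + 10^(74.0/10) = 7.910e+08.
L_total = 10·log₁₀(7.910e+08) = 88.98 dB.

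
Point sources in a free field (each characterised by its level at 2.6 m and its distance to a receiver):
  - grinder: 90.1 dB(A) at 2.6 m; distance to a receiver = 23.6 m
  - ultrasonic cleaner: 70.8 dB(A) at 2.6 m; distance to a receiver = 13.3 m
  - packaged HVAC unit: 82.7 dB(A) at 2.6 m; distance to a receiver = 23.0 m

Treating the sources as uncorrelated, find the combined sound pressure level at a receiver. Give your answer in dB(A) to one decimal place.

71.8 dB(A)

First find each source's level at the receiver (point-source: −20·log₁₀(r/r_ref)), then combine on an intensity basis.
grinder: 90.1 − 20·log₁₀(23.6/2.6) = 90.1 − 19.16 = 70.94 dB(A).
ultrasonic cleaner: 70.8 − 20·log₁₀(13.3/2.6) = 70.8 − 14.18 = 56.62 dB(A).
packaged HVAC unit: 82.7 − 20·log₁₀(23.0/2.6) = 82.7 − 18.94 = 63.76 dB(A).
Σ 10^(L/10) = 1.526e+07 → L_total = 10·log₁₀(1.526e+07) = 71.84 dB(A).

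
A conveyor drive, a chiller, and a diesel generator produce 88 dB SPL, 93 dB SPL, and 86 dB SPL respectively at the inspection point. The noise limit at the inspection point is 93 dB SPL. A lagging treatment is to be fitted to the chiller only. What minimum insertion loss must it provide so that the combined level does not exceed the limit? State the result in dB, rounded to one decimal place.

Fixed contribution from the other sources: Σ 10^(L/10) = 10^(88/10) + 10^(86/10) = 1.029e+09 (90.12 dB SPL).
The limit corresponds to 10^(93/10) = 1.995e+09; subtracting the fixed part leaves 9.662e+08 for the chiller, i.e. 89.85 dB SPL.
Required insertion loss = 93 − 89.85 = 3.15 dB.

3.1 dB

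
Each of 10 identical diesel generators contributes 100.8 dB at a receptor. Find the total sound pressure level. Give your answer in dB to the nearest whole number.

111 dB

N identical incoherent sources raise the level by 10·log₁₀ N.
L_total = 100.8 + 10·log₁₀(10) = 100.8 + 10.000 = 110.80 dB.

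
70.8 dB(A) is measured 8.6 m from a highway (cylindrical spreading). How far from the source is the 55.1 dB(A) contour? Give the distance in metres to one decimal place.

For a line source L₁ − L₂ = 10·log₁₀(r₂/r₁), so r₂ = r₁·10^((L₁−L₂)/10).
r₂ = 8.6·10^((70.8−55.1)/10) = 8.6·10^(15.7/10) = 319.52 m.

319.5 m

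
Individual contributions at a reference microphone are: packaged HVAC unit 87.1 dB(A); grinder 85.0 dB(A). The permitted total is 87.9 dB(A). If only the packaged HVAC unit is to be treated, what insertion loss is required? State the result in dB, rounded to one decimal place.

2.3 dB

Fixed contribution from the other source: Σ 10^(L/10) = 10^(85.0/10) = 3.162e+08 (85.00 dB(A)).
To meet 87.9 dB(A) overall, the treated packaged HVAC unit may contribute at most 10^(87.9/10) − 3.162e+08 = 3.004e+08, i.e. 84.78 dB(A).
Required insertion loss = 87.1 − 84.78 = 2.32 dB.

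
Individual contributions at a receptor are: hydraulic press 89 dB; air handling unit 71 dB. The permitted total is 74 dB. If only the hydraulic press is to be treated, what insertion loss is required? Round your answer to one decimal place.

18.0 dB

The untreated sources together contribute 10^(71/10) = 1.259e+07, i.e. 71.00 dB.
The limit corresponds to 10^(74/10) = 2.512e+07; subtracting the fixed part leaves 1.253e+07 for the hydraulic press, i.e. 70.98 dB.
Required insertion loss = 89 − 70.98 = 18.02 dB.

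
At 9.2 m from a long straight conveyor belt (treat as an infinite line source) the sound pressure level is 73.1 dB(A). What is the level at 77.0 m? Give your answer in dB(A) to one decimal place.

Line-source attenuation: ΔL = 10·log₁₀(r₂/r₁) = 10·log₁₀(77.0/9.2) = 9.227 dB.
L₂ = 73.1 − 10·log₁₀(77.0/9.2) = 73.1 − 9.227 = 63.87 dB(A).

63.9 dB(A)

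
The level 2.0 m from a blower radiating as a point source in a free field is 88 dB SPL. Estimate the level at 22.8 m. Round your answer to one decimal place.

Spherical spreading from a point source gives a 20·log₁₀(r₂/r₁) drop.
L₂ = 88 − 20·log₁₀(22.8/2.0) = 88 − 21.138 = 66.86 dB SPL.

66.9 dB SPL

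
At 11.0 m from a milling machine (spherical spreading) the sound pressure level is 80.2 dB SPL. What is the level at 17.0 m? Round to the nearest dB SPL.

Spherical spreading from a point source gives a 20·log₁₀(r₂/r₁) drop.
L₂ = 80.2 − 20·log₁₀(17.0/11.0) = 80.2 − 3.781 = 76.42 dB SPL.

76 dB SPL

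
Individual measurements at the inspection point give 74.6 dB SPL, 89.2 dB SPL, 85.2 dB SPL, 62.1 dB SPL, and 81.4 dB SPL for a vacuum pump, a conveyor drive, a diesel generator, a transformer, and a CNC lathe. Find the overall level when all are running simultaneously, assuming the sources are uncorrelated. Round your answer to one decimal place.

91.2 dB SPL

Incoherent sources combine by intensity addition: L_total = 10·log₁₀(Σ 10^(L_i/10)).
Σ 10^(L/10) = 10^(74.6/10) + 10^(89.2/10) + 10^(85.2/10) + 10^(62.1/10) + 10^(81.4/10) = 1.331e+09.
L_total = 10·log₁₀(1.331e+09) = 91.24 dB SPL.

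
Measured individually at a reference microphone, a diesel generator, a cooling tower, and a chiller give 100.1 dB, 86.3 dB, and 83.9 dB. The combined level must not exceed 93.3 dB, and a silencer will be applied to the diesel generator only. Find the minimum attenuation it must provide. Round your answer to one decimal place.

The untreated sources together contribute 10^(86.3/10) + 10^(83.9/10) = 6.721e+08, i.e. 88.27 dB.
To meet 93.3 dB overall, the treated diesel generator may contribute at most 10^(93.3/10) − 6.721e+08 = 1.466e+09, i.e. 91.66 dB.
So the diesel generator must be reduced from 100.1 to 91.66 dB: IL = 8.44 dB.

8.4 dB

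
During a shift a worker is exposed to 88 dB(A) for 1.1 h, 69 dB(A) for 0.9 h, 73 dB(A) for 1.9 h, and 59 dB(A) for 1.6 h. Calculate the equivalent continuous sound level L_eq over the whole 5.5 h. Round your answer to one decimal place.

Weight each interval's intensity by its duration and average over T = 5.5 h:
Σ tᵢ·10^(Lᵢ/10) = 1.1·10^(88/10) + 0.9·10^(69/10) + 1.9·10^(73/10) + 1.6·10^(59/10) = 7.404e+08.
L_eq = 10·log₁₀(7.404e+08/5.5) = 81.29 dB(A).

81.3 dB(A)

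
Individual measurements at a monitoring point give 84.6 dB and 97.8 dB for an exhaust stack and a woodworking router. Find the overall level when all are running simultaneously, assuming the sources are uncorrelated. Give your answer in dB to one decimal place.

Incoherent sources combine by intensity addition: L_total = 10·log₁₀(Σ 10^(L_i/10)).
Σ 10^(L/10) = 10^(84.6/10) + 10^(97.8/10) = 6.314e+09.
L_total = 10·log₁₀(6.314e+09) = 98.00 dB.

98.0 dB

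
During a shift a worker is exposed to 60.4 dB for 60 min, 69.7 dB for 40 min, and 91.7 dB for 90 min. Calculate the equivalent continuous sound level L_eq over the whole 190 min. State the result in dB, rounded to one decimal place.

88.5 dB

L_eq = 10·log₁₀[(1/T)·Σ tᵢ·10^(Lᵢ/10)] with T = 190 min.
Σ tᵢ·10^(Lᵢ/10) = 60·10^(60.4/10) + 40·10^(69.7/10) + 90·10^(91.7/10) = 1.336e+11.
L_eq = 10·log₁₀(1.336e+11/190) = 88.47 dB.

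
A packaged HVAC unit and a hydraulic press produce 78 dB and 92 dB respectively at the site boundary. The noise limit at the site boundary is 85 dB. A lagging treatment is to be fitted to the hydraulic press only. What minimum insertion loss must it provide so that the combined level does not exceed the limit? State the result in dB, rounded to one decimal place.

8.0 dB

Everything except the hydraulic press sums to 10^(78/10) = 6.310e+07 in linear terms, 78.00 dB.
The limit corresponds to 10^(85/10) = 3.162e+08; subtracting the fixed part leaves 2.531e+08 for the hydraulic press, i.e. 84.03 dB.
Required insertion loss = 92 − 84.03 = 7.97 dB.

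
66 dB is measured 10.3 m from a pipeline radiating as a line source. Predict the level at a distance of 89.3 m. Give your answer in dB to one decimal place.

For a line source, L₂ = L₁ − 10·log₁₀(r₂/r₁).
L₂ = 66 − 10·log₁₀(89.3/10.3) = 66 − 9.380 = 56.62 dB.

56.6 dB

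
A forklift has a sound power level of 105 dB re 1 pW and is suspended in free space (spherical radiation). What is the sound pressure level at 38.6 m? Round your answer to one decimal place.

Free-field spherical radiation: L_p = L_w − 10·log₁₀(4π·r²), r = 38.6 m.
4π·r² = 1.872e+04 m², 10·log₁₀ of that is 42.724 dB.
L_p = 105 − 42.724 = 62.28 dB.

62.3 dB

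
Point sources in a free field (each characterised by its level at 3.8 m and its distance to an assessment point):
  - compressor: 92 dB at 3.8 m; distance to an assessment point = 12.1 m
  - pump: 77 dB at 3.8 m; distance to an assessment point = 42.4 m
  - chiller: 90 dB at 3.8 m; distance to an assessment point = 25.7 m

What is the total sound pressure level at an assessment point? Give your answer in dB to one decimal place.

Propagate each source to the receiver with L = L_ref − 20·log₁₀(r/r_ref), then add intensities.
compressor: 92 − 20·log₁₀(12.1/3.8) = 92 − 10.06 = 81.94 dB.
pump: 77 − 20·log₁₀(42.4/3.8) = 77 − 20.95 = 56.05 dB.
chiller: 90 − 20·log₁₀(25.7/3.8) = 90 − 16.60 = 73.40 dB.
Σ 10^(L/10) = 1.786e+08 → L_total = 10·log₁₀(1.786e+08) = 82.52 dB.

82.5 dB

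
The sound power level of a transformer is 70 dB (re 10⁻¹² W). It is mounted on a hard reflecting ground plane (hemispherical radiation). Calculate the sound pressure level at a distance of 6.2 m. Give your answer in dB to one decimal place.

46.2 dB

Free-field hemispherical radiation: L_p = L_w − 10·log₁₀(2π·r²), r = 6.2 m.
2π·r² = 241.5 m², 10·log₁₀ of that is 23.830 dB.
L_p = 70 − 23.830 = 46.17 dB.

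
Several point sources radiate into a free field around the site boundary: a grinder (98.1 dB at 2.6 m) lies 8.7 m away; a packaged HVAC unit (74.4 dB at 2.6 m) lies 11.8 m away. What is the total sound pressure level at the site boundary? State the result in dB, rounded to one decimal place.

Propagate each source to the receiver with L = L_ref − 20·log₁₀(r/r_ref), then add intensities.
grinder: 98.1 − 20·log₁₀(8.7/2.6) = 98.1 − 10.49 = 87.61 dB.
packaged HVAC unit: 74.4 − 20·log₁₀(11.8/2.6) = 74.4 − 13.14 = 61.26 dB.
Σ 10^(L/10) = 5.780e+08 → L_total = 10·log₁₀(5.780e+08) = 87.62 dB.

87.6 dB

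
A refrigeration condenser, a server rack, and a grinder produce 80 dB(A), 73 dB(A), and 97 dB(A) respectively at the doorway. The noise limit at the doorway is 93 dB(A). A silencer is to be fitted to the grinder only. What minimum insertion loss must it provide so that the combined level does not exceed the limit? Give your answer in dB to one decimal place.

The untreated sources together contribute 10^(80/10) + 10^(73/10) = 1.200e+08, i.e. 80.79 dB(A).
To meet 93 dB(A) overall, the treated grinder may contribute at most 10^(93/10) − 1.200e+08 = 1.875e+09, i.e. 92.73 dB(A).
So the grinder must be reduced from 97 to 92.73 dB(A): IL = 4.27 dB.

4.3 dB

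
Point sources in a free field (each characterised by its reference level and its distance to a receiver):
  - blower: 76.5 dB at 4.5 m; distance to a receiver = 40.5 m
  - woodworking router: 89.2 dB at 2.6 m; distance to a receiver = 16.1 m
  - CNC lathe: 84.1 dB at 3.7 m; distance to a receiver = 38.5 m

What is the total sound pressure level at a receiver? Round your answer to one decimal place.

First find each source's level at the receiver (point-source: −20·log₁₀(r/r_ref)), then combine on an intensity basis.
blower: 76.5 − 20·log₁₀(40.5/4.5) = 76.5 − 19.08 = 57.42 dB.
woodworking router: 89.2 − 20·log₁₀(16.1/2.6) = 89.2 − 15.84 = 73.36 dB.
CNC lathe: 84.1 − 20·log₁₀(38.5/3.7) = 84.1 − 20.35 = 63.75 dB.
Σ 10^(L/10) = 2.462e+07 → L_total = 10·log₁₀(2.462e+07) = 73.91 dB.

73.9 dB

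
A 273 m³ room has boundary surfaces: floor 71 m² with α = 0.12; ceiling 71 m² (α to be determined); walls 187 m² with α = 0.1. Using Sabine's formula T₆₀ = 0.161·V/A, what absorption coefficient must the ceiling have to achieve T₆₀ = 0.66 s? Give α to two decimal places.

Required total absorption A = 0.161·273/0.66 = 66.60 m².
Absorption from the other surfaces = 71·0.12 + 187·0.1 = 27.22 m², so the ceiling must supply 39.38 m² over 71 m².
α = 39.38/71 = 0.555.

0.55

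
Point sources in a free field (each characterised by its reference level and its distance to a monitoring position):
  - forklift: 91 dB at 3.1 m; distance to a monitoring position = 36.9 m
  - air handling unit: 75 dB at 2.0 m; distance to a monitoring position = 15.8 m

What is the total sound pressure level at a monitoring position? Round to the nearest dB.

70 dB

Propagate each source to the receiver with L = L_ref − 20·log₁₀(r/r_ref), then add intensities.
forklift: 91 − 20·log₁₀(36.9/3.1) = 91 − 21.51 = 69.49 dB.
air handling unit: 75 − 20·log₁₀(15.8/2.0) = 75 − 17.95 = 57.05 dB.
Σ 10^(L/10) = 9.392e+06 → L_total = 10·log₁₀(9.392e+06) = 69.73 dB.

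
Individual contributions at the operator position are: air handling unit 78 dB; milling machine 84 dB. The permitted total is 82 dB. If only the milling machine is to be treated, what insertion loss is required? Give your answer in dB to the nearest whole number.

4 dB

Everything except the milling machine sums to 10^(78/10) = 6.310e+07 in linear terms, 78.00 dB.
The limit corresponds to 10^(82/10) = 1.585e+08; subtracting the fixed part leaves 9.539e+07 for the milling machine, i.e. 79.80 dB.
Required insertion loss = 84 − 79.80 = 4.20 dB.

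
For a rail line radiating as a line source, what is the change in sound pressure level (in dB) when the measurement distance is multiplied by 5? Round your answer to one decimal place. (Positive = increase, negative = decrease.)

A line source loses 3 dB per doubling of distance; generally ΔL = −10·log₁₀(r₂/r₁).
ΔL = −10·log₁₀(5) = -6.99 dB.

-7.0 dB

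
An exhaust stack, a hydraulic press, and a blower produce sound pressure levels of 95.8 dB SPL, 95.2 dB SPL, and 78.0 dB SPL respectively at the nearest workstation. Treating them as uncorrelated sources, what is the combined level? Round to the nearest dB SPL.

Incoherent sources combine by intensity addition: L_total = 10·log₁₀(Σ 10^(L_i/10)).
Σ 10^(L/10) = 10^(95.8/10) + 10^(95.2/10) + 10^(78.0/10) = 7.176e+09.
L_total = 10·log₁₀(7.176e+09) = 98.56 dB SPL.

99 dB SPL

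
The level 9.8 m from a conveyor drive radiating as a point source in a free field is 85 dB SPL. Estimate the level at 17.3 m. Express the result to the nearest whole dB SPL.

80 dB SPL

Point-source attenuation: ΔL = 20·log₁₀(r₂/r₁) = 20·log₁₀(17.3/9.8) = 4.936 dB.
L₂ = 85 − 20·log₁₀(17.3/9.8) = 85 − 4.936 = 80.06 dB SPL.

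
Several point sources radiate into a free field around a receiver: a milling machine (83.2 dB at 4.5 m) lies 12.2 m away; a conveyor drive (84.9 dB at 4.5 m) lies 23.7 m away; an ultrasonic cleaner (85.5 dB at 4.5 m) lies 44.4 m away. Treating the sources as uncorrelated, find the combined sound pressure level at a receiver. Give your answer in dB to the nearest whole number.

76 dB

Propagate each source to the receiver with L = L_ref − 20·log₁₀(r/r_ref), then add intensities.
milling machine: 83.2 − 20·log₁₀(12.2/4.5) = 83.2 − 8.66 = 74.54 dB.
conveyor drive: 84.9 − 20·log₁₀(23.7/4.5) = 84.9 − 14.43 = 70.47 dB.
ultrasonic cleaner: 85.5 − 20·log₁₀(44.4/4.5) = 85.5 − 19.88 = 65.62 dB.
Σ 10^(L/10) = 4.321e+07 → L_total = 10·log₁₀(4.321e+07) = 76.36 dB.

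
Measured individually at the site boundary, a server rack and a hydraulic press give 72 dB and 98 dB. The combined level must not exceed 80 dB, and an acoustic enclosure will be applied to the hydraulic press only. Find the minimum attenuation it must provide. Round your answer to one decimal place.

18.7 dB

Fixed contribution from the other source: Σ 10^(L/10) = 10^(72/10) = 1.585e+07 (72.00 dB).
The limit corresponds to 10^(80/10) = 1.000e+08; subtracting the fixed part leaves 8.415e+07 for the hydraulic press, i.e. 79.25 dB.
So the hydraulic press must be reduced from 98 to 79.25 dB: IL = 18.75 dB.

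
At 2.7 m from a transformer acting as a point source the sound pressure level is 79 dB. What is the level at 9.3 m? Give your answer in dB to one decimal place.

Point-source attenuation: ΔL = 20·log₁₀(r₂/r₁) = 20·log₁₀(9.3/2.7) = 10.742 dB.
L₂ = 79 − 20·log₁₀(9.3/2.7) = 79 − 10.742 = 68.26 dB.

68.3 dB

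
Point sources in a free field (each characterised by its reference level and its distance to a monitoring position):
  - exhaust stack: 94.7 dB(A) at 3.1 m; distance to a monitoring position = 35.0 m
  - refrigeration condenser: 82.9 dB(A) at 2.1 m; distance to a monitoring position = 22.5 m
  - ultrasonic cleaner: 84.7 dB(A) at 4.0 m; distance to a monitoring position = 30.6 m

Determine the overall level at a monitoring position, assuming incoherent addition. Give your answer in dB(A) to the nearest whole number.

Propagate each source to the receiver with L = L_ref − 20·log₁₀(r/r_ref), then add intensities.
exhaust stack: 94.7 − 20·log₁₀(35.0/3.1) = 94.7 − 21.05 = 73.65 dB(A).
refrigeration condenser: 82.9 − 20·log₁₀(22.5/2.1) = 82.9 − 20.60 = 62.30 dB(A).
ultrasonic cleaner: 84.7 − 20·log₁₀(30.6/4.0) = 84.7 − 17.67 = 67.03 dB(A).
Σ 10^(L/10) = 2.989e+07 → L_total = 10·log₁₀(2.989e+07) = 74.76 dB(A).

75 dB(A)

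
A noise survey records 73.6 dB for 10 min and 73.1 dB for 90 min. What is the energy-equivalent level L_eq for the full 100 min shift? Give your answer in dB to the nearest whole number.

73 dB

L_eq = 10·log₁₀[(1/T)·Σ tᵢ·10^(Lᵢ/10)] with T = 100 min.
Σ tᵢ·10^(Lᵢ/10) = 10·10^(73.6/10) + 90·10^(73.1/10) = 2.067e+09.
L_eq = 10·log₁₀(2.067e+09/100) = 73.15 dB.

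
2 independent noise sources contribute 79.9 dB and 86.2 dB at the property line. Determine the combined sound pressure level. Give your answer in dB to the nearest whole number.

For uncorrelated sources the intensities add, so convert each level to linear form, sum, and take 10·log₁₀ of the total.
Σ 10^(L/10) = 10^(79.9/10) + 10^(86.2/10) = 5.146e+08.
L_total = 10·log₁₀(5.146e+08) = 87.11 dB.

87 dB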